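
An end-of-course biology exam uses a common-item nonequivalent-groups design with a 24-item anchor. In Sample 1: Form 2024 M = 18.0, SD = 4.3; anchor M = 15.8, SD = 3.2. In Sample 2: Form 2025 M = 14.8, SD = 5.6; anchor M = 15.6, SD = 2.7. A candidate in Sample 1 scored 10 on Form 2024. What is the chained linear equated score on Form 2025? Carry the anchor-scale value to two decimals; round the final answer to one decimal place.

2.9

Form 2024 → anchor (Sample 1): v = (3.2/4.3)(10 − 18.0) + 15.8 = 9.85
anchor → Form 2025 (Sample 2): y = (5.6/2.7)(9.85 − 15.6) + 14.8 = 2.9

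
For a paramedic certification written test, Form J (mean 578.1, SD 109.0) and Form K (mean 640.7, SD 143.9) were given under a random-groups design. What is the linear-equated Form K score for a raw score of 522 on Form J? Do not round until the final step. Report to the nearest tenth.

Linear equating: y = (SD_Y/SD_X)(x − M_X) + M_Y
y = (143.9/109.0)(522 − 578.1) + 640.7
y = 1.320183 × -56.1 + 640.7 = -74.0623 + 640.7 = 566.6

566.6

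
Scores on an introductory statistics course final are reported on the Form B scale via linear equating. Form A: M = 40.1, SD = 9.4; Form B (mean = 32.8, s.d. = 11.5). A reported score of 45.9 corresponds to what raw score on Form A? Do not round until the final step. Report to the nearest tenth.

Invert y = (SD_Y/SD_X)(x − M_X) + M_Y:
x = (SD_X/SD_Y)(y − M_Y) + M_X = (9.4/11.5)(45.9 − 32.8) + 40.1
x = 0.817391 × 13.100 + 40.1 = 50.8

50.8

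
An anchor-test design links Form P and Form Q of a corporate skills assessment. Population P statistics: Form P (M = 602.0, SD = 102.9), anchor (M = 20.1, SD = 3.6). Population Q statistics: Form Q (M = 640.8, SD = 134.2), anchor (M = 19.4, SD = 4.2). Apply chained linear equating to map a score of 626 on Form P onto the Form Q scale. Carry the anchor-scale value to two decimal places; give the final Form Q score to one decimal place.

690.0

Form P → anchor (Population P): v = (3.6/102.9)(626 − 602.0) + 20.1 = 20.94
anchor → Form Q (Population Q): y = (134.2/4.2)(20.94 − 19.4) + 640.8 = 690.0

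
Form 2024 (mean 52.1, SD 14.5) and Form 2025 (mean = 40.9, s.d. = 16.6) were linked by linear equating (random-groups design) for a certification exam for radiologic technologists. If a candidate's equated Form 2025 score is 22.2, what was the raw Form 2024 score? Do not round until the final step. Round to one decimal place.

35.8

Invert y = (SD_Y/SD_X)(x − M_X) + M_Y:
x = (SD_X/SD_Y)(y − M_Y) + M_X = (14.5/16.6)(22.2 − 40.9) + 52.1
x = 0.873494 × -18.700 + 52.1 = 35.8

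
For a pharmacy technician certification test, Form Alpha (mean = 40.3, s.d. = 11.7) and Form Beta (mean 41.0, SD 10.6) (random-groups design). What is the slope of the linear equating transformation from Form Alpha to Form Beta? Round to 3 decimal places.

A = SD_Y / SD_X = 10.6 / 11.7 = 0.906

0.906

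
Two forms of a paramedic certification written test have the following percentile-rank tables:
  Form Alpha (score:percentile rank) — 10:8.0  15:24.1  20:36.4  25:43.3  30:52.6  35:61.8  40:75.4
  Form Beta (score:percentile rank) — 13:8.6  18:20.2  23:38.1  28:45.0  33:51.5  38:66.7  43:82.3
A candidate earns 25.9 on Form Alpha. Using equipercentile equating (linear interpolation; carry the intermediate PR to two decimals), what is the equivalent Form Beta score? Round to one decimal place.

28.0

PR of 25.9 on Form Alpha: 43.3 + (25.9 − 25)/(30 − 25) × (52.6 − 43.3) = 44.97
On Form Beta, PR 44.97 falls between score 23 (PR 38.1) and 28 (PR 45.0).
Interpolate: 23 + (44.97 − 38.1)/(45.0 − 38.1) × (28 − 23) = 28.0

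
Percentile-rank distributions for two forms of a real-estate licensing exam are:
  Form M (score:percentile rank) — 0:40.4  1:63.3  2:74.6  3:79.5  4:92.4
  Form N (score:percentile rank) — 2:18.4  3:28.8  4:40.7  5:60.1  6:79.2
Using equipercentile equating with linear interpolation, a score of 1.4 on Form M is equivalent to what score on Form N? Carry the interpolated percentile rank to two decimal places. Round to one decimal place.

5.4

PR of 1.4 on Form M: 63.3 + (1.4 − 1)/(2 − 1) × (74.6 − 63.3) = 67.82
On Form N, PR 67.82 falls between score 5 (PR 60.1) and 6 (PR 79.2).
Interpolate: 5 + (67.82 − 60.1)/(79.2 − 60.1) × (6 − 5) = 5.4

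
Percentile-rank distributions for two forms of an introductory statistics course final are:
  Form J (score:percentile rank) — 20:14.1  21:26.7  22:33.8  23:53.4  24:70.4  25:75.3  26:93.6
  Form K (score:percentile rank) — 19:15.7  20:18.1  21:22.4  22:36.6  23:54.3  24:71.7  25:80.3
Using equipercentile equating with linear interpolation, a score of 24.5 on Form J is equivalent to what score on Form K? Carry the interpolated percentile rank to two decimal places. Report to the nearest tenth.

PR of 24.5 on Form J: 70.4 + (24.5 − 24)/(25 − 24) × (75.3 − 70.4) = 72.85
On Form K, PR 72.85 falls between score 24 (PR 71.7) and 25 (PR 80.3).
Interpolate: 24 + (72.85 − 71.7)/(80.3 − 71.7) × (25 − 24) = 24.1

24.1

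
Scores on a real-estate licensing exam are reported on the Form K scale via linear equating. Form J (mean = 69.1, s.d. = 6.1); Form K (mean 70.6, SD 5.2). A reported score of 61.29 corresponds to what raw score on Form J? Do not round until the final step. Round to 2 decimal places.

58.18

Invert y = (SD_Y/SD_X)(x − M_X) + M_Y:
x = (SD_X/SD_Y)(y − M_Y) + M_X = (6.1/5.2)(61.29 − 70.6) + 69.1
x = 1.173077 × -9.310 + 69.1 = 58.18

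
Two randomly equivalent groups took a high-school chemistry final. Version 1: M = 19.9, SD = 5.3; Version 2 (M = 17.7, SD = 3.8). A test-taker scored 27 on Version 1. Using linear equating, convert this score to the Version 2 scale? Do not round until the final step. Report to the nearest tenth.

22.8

Linear equating: y = (SD_Y/SD_X)(x − M_X) + M_Y
y = (3.8/5.3)(27 − 19.9) + 17.7
y = 0.716981 × 7.1 + 17.7 = 5.0906 + 17.7 = 22.8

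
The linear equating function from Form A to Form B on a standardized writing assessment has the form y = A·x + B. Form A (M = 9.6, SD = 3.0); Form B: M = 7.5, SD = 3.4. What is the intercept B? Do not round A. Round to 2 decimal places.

A = SD_Y / SD_X = 3.4 / 3.0 = 1.133333
B = M_Y − A·M_X = 7.5 − 1.133333 × 9.6 = -3.38

-3.38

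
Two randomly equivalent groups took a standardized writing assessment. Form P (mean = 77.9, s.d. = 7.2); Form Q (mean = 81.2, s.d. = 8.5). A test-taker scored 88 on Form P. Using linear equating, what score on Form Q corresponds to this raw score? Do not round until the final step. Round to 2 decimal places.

93.12

Linear equating: y = (SD_Y/SD_X)(x − M_X) + M_Y
y = (8.5/7.2)(88 − 77.9) + 81.2
y = 1.180556 × 10.1 + 81.2 = 11.9236 + 81.2 = 93.12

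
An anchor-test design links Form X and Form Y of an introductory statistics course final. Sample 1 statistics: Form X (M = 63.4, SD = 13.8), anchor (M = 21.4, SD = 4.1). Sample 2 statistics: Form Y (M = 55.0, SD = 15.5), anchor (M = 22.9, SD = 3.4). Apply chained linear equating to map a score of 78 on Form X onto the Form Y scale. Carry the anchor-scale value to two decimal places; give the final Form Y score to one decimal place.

Form X → anchor (Sample 1): v = (4.1/13.8)(78 − 63.4) + 21.4 = 25.74
anchor → Form Y (Sample 2): y = (15.5/3.4)(25.74 − 22.9) + 55.0 = 67.9

67.9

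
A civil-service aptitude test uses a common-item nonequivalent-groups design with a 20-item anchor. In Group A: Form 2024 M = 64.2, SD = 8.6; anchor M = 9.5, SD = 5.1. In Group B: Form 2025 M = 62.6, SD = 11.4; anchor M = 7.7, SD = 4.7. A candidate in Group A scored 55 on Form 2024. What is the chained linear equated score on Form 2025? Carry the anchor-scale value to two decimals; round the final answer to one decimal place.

53.7

Form 2024 → anchor (Group A): v = (5.1/8.6)(55 − 64.2) + 9.5 = 4.04
anchor → Form 2025 (Group B): y = (11.4/4.7)(4.04 − 7.7) + 62.6 = 53.7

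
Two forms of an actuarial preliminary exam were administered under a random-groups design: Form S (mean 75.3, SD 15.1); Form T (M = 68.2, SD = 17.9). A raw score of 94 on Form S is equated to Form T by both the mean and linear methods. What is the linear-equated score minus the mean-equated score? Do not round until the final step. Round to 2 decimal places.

3.47

Mean-equated: 94 + (68.2 − 75.3) = 86.90
Linear-equated: (17.9/15.1)(94 − 75.3) + 68.2 = 90.368
Difference = 90.368 − 86.90 = 3.47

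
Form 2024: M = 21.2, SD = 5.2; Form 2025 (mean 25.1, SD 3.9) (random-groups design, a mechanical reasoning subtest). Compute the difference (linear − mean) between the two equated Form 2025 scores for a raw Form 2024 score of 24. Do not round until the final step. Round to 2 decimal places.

Mean-equated: 24 + (25.1 − 21.2) = 27.90
Linear-equated: (3.9/5.2)(24 − 21.2) + 25.1 = 27.200
Difference = 27.200 − 27.90 = -0.70

-0.70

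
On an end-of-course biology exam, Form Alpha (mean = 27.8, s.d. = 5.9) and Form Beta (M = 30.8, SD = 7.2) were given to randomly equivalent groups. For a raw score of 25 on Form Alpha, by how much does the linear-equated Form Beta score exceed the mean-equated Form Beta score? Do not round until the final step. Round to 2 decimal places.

Mean-equated: 25 + (30.8 − 27.8) = 28.00
Linear-equated: (7.2/5.9)(25 − 27.8) + 30.8 = 27.383
Difference = 27.383 − 28.00 = -0.62

-0.62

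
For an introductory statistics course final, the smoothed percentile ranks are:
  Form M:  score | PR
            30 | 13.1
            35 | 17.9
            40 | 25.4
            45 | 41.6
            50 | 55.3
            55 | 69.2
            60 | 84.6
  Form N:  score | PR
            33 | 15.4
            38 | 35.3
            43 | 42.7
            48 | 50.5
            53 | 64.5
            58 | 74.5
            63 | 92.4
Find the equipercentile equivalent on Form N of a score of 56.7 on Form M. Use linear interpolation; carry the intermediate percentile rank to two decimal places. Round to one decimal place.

PR of 56.7 on Form M: 69.2 + (56.7 − 55)/(60 − 55) × (84.6 − 69.2) = 74.44
On Form N, PR 74.44 falls between score 53 (PR 64.5) and 58 (PR 74.5).
Interpolate: 53 + (74.44 − 64.5)/(74.5 − 64.5) × (58 − 53) = 58.0

58.0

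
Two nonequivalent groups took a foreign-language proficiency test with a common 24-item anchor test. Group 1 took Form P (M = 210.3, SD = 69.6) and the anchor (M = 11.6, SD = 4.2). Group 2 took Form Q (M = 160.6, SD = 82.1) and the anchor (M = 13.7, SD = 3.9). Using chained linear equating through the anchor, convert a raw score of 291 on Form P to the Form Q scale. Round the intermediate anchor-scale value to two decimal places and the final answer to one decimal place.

218.9

Form P → anchor (Group 1): v = (4.2/69.6)(291 − 210.3) + 11.6 = 16.47
anchor → Form Q (Group 2): y = (82.1/3.9)(16.47 − 13.7) + 160.6 = 218.9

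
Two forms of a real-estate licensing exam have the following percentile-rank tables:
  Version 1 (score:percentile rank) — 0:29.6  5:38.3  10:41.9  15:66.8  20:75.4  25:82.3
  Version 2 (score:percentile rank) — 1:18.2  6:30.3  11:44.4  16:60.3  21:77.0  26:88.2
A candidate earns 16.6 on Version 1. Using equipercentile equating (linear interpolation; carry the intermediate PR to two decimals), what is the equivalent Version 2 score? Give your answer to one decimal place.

PR of 16.6 on Version 1: 66.8 + (16.6 − 15)/(20 − 15) × (75.4 − 66.8) = 69.55
On Version 2, PR 69.55 falls between score 16 (PR 60.3) and 21 (PR 77.0).
Interpolate: 16 + (69.55 − 60.3)/(77.0 − 60.3) × (21 − 16) = 18.8

18.8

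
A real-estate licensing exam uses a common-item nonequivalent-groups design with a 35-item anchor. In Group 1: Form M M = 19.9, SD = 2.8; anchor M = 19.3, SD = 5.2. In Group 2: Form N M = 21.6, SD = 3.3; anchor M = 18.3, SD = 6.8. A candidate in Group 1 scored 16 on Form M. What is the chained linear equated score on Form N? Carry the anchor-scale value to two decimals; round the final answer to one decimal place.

Form M → anchor (Group 1): v = (5.2/2.8)(16 − 19.9) + 19.3 = 12.06
anchor → Form N (Group 2): y = (3.3/6.8)(12.06 − 18.3) + 21.6 = 18.6

18.6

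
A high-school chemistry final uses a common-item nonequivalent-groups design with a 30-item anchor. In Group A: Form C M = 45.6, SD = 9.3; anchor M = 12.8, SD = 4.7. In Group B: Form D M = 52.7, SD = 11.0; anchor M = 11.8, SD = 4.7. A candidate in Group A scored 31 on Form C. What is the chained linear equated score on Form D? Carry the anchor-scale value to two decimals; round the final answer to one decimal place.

37.8

Form C → anchor (Group A): v = (4.7/9.3)(31 − 45.6) + 12.8 = 5.42
anchor → Form D (Group B): y = (11.0/4.7)(5.42 − 11.8) + 52.7 = 37.8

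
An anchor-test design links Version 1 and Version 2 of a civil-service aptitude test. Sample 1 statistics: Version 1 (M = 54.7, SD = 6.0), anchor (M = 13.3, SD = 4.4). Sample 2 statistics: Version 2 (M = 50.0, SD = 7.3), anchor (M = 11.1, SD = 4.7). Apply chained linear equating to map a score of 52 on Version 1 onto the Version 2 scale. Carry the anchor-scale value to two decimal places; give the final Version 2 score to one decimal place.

50.3

Version 1 → anchor (Sample 1): v = (4.4/6.0)(52 − 54.7) + 13.3 = 11.32
anchor → Version 2 (Sample 2): y = (7.3/4.7)(11.32 − 11.1) + 50.0 = 50.3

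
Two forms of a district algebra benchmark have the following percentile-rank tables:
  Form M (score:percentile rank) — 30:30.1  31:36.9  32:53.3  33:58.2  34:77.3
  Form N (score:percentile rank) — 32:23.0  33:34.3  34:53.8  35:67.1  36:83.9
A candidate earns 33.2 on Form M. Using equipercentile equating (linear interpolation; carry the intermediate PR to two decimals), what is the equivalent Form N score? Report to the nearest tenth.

PR of 33.2 on Form M: 58.2 + (33.2 − 33)/(34 − 33) × (77.3 − 58.2) = 62.02
On Form N, PR 62.02 falls between score 34 (PR 53.8) and 35 (PR 67.1).
Interpolate: 34 + (62.02 − 53.8)/(67.1 − 53.8) × (35 − 34) = 34.6

34.6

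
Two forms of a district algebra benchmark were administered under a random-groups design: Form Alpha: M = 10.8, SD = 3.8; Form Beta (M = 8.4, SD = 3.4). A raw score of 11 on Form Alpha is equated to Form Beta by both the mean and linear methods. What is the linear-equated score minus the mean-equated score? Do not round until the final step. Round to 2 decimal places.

Mean-equated: 11 + (8.4 − 10.8) = 8.60
Linear-equated: (3.4/3.8)(11 − 10.8) + 8.4 = 8.579
Difference = 8.579 − 8.60 = -0.02

-0.02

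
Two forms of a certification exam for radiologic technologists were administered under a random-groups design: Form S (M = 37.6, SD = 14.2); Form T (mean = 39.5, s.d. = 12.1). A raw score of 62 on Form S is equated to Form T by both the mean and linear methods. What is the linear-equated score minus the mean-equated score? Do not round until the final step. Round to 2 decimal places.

-3.61

Mean-equated: 62 + (39.5 − 37.6) = 63.90
Linear-equated: (12.1/14.2)(62 − 37.6) + 39.5 = 60.292
Difference = 60.292 − 63.90 = -3.61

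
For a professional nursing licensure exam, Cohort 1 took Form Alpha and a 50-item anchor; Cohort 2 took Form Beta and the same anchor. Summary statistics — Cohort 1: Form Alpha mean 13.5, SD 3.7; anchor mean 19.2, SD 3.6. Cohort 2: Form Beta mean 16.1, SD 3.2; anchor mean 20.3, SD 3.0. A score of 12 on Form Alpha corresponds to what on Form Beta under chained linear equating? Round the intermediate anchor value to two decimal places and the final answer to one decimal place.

13.4

Form Alpha → anchor (Cohort 1): v = (3.6/3.7)(12 − 13.5) + 19.2 = 17.74
anchor → Form Beta (Cohort 2): y = (3.2/3.0)(17.74 − 20.3) + 16.1 = 13.4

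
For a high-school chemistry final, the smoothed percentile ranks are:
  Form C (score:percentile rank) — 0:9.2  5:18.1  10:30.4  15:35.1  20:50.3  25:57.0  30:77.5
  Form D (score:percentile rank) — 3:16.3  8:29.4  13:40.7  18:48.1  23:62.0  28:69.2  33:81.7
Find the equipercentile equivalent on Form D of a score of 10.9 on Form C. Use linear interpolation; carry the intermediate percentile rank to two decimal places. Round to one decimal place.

8.8

PR of 10.9 on Form C: 30.4 + (10.9 − 10)/(15 − 10) × (35.1 − 30.4) = 31.25
On Form D, PR 31.25 falls between score 8 (PR 29.4) and 13 (PR 40.7).
Interpolate: 8 + (31.25 − 29.4)/(40.7 − 29.4) × (13 − 8) = 8.8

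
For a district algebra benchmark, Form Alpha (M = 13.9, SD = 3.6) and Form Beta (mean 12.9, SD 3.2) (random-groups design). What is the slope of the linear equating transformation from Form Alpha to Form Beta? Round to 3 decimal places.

A = SD_Y / SD_X = 3.2 / 3.6 = 0.889

0.889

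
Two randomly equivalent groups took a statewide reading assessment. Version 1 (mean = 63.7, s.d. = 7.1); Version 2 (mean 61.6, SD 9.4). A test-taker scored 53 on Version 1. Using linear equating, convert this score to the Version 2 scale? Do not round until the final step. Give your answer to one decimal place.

47.4

Linear equating: y = (SD_Y/SD_X)(x − M_X) + M_Y
y = (9.4/7.1)(53 − 63.7) + 61.6
y = 1.323944 × -10.7 + 61.6 = -14.1662 + 61.6 = 47.4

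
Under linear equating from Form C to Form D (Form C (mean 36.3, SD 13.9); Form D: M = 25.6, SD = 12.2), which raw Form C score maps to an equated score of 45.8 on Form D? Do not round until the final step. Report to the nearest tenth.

59.3

Invert y = (SD_Y/SD_X)(x − M_X) + M_Y:
x = (SD_X/SD_Y)(y − M_Y) + M_X = (13.9/12.2)(45.8 − 25.6) + 36.3
x = 1.139344 × 20.200 + 36.3 = 59.3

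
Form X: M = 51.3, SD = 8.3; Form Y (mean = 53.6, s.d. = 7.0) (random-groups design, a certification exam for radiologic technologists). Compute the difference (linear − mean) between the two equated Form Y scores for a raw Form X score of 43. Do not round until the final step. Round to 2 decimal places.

Mean-equated: 43 + (53.6 − 51.3) = 45.30
Linear-equated: (7.0/8.3)(43 − 51.3) + 53.6 = 46.600
Difference = 46.600 − 45.30 = 1.30

1.30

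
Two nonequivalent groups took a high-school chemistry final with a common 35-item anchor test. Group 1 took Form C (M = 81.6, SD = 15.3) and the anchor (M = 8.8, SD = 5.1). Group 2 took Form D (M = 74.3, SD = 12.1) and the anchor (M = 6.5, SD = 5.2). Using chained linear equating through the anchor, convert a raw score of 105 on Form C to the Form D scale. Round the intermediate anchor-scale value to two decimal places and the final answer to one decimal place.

97.8

Form C → anchor (Group 1): v = (5.1/15.3)(105 − 81.6) + 8.8 = 16.60
anchor → Form D (Group 2): y = (12.1/5.2)(16.60 − 6.5) + 74.3 = 97.8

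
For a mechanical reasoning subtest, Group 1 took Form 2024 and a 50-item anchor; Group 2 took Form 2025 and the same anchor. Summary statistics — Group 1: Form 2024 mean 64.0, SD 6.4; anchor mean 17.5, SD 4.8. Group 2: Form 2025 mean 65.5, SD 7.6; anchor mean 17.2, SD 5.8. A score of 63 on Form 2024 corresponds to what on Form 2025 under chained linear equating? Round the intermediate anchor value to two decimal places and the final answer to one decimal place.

Form 2024 → anchor (Group 1): v = (4.8/6.4)(63 − 64.0) + 17.5 = 16.75
anchor → Form 2025 (Group 2): y = (7.6/5.8)(16.75 − 17.2) + 65.5 = 64.9

64.9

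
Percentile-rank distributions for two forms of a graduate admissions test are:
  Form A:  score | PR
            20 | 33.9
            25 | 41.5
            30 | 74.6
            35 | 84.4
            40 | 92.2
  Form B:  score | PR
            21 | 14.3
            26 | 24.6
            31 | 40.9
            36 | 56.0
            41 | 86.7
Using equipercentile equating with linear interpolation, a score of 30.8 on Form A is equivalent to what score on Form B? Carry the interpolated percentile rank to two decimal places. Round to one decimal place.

39.3

PR of 30.8 on Form A: 74.6 + (30.8 − 30)/(35 − 30) × (84.4 − 74.6) = 76.17
On Form B, PR 76.17 falls between score 36 (PR 56.0) and 41 (PR 86.7).
Interpolate: 36 + (76.17 − 56.0)/(86.7 − 56.0) × (41 − 36) = 39.3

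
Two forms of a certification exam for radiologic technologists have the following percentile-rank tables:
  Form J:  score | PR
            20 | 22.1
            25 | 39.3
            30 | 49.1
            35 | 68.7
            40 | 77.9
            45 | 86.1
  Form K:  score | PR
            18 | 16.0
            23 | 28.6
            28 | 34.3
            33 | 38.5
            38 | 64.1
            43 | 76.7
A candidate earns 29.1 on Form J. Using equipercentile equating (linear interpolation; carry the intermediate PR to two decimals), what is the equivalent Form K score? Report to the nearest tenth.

34.7

PR of 29.1 on Form J: 39.3 + (29.1 − 25)/(30 − 25) × (49.1 − 39.3) = 47.34
On Form K, PR 47.34 falls between score 33 (PR 38.5) and 38 (PR 64.1).
Interpolate: 33 + (47.34 − 38.5)/(64.1 − 38.5) × (38 − 33) = 34.7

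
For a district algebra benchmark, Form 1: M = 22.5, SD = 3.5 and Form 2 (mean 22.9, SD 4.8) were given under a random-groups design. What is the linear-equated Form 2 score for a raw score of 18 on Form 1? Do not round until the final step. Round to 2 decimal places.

16.73

Linear equating: y = (SD_Y/SD_X)(x − M_X) + M_Y
y = (4.8/3.5)(18 − 22.5) + 22.9
y = 1.371429 × -4.5 + 22.9 = -6.1714 + 22.9 = 16.73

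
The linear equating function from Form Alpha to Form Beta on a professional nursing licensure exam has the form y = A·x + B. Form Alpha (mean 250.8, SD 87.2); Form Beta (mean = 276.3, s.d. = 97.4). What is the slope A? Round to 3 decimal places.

1.117

A = SD_Y / SD_X = 97.4 / 87.2 = 1.117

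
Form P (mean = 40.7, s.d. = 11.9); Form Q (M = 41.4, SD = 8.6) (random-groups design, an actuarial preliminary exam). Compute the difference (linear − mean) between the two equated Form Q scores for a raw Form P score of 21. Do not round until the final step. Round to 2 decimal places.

Mean-equated: 21 + (41.4 − 40.7) = 21.70
Linear-equated: (8.6/11.9)(21 − 40.7) + 41.4 = 27.163
Difference = 27.163 − 21.70 = 5.46

5.46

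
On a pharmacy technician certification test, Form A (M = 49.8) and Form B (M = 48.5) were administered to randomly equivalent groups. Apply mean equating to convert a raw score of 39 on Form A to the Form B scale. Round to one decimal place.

37.7

Mean equating: y = x + (M_Y − M_X) = 39 + (48.5 − 49.8) = 37.7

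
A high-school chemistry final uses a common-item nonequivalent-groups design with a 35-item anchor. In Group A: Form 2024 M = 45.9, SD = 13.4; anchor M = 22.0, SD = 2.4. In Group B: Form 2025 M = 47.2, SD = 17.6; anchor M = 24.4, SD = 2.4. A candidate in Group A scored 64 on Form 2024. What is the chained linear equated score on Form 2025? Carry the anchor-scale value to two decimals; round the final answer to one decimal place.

Form 2024 → anchor (Group A): v = (2.4/13.4)(64 − 45.9) + 22.0 = 25.24
anchor → Form 2025 (Group B): y = (17.6/2.4)(25.24 − 24.4) + 47.2 = 53.4

53.4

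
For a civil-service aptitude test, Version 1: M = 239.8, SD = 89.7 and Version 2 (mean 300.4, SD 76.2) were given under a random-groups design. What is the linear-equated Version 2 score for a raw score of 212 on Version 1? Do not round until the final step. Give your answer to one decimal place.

Linear equating: y = (SD_Y/SD_X)(x − M_X) + M_Y
y = (76.2/89.7)(212 − 239.8) + 300.4
y = 0.849498 × -27.8 + 300.4 = -23.6161 + 300.4 = 276.8

276.8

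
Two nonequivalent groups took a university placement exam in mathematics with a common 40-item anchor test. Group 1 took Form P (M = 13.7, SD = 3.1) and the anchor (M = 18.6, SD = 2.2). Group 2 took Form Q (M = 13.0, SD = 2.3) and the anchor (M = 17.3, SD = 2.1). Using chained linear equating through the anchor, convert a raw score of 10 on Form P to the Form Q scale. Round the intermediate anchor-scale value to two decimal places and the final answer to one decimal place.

Form P → anchor (Group 1): v = (2.2/3.1)(10 − 13.7) + 18.6 = 15.97
anchor → Form Q (Group 2): y = (2.3/2.1)(15.97 − 17.3) + 13.0 = 11.5

11.5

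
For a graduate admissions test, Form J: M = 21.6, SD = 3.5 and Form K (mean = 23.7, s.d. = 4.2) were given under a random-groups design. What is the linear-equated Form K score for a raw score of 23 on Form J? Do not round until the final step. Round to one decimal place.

25.4

Linear equating: y = (SD_Y/SD_X)(x − M_X) + M_Y
y = (4.2/3.5)(23 − 21.6) + 23.7
y = 1.200000 × 1.4 + 23.7 = 1.6800 + 23.7 = 25.4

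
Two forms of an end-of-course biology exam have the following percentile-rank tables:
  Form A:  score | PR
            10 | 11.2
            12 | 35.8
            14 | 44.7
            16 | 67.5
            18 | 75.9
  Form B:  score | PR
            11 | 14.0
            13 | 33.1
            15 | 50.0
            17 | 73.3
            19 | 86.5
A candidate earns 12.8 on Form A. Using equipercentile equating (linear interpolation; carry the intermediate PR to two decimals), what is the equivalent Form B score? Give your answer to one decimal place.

13.7

PR of 12.8 on Form A: 35.8 + (12.8 − 12)/(14 − 12) × (44.7 − 35.8) = 39.36
On Form B, PR 39.36 falls between score 13 (PR 33.1) and 15 (PR 50.0).
Interpolate: 13 + (39.36 − 33.1)/(50.0 − 33.1) × (15 − 13) = 13.7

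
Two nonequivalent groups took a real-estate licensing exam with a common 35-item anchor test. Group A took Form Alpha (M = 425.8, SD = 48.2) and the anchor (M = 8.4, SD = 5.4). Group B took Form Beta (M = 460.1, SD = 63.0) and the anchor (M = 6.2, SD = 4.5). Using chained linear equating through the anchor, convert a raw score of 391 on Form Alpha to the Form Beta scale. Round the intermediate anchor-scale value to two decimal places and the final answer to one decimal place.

Form Alpha → anchor (Group A): v = (5.4/48.2)(391 − 425.8) + 8.4 = 4.50
anchor → Form Beta (Group B): y = (63.0/4.5)(4.50 − 6.2) + 460.1 = 436.3

436.3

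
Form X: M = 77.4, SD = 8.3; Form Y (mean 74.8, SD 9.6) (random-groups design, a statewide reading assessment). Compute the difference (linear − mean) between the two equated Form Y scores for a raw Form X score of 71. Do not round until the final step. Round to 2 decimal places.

Mean-equated: 71 + (74.8 − 77.4) = 68.40
Linear-equated: (9.6/8.3)(71 − 77.4) + 74.8 = 67.398
Difference = 67.398 − 68.40 = -1.00

-1.00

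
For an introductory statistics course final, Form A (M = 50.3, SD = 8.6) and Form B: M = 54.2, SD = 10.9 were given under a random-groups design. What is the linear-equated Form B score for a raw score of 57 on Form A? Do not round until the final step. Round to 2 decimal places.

Linear equating: y = (SD_Y/SD_X)(x − M_X) + M_Y
y = (10.9/8.6)(57 − 50.3) + 54.2
y = 1.267442 × 6.7 + 54.2 = 8.4919 + 54.2 = 62.69

62.69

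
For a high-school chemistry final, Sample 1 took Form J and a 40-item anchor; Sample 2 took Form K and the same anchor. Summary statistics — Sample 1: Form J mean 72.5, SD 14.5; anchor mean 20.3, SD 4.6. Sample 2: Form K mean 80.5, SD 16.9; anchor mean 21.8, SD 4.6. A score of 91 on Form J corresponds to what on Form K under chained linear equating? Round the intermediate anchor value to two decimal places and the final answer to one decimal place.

Form J → anchor (Sample 1): v = (4.6/14.5)(91 − 72.5) + 20.3 = 26.17
anchor → Form K (Sample 2): y = (16.9/4.6)(26.17 − 21.8) + 80.5 = 96.6

96.6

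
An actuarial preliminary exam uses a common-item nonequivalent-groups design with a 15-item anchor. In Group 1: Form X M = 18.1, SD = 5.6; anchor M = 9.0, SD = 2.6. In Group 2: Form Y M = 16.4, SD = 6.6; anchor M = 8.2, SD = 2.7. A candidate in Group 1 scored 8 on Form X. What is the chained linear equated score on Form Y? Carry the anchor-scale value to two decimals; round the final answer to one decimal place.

Form X → anchor (Group 1): v = (2.6/5.6)(8 − 18.1) + 9.0 = 4.31
anchor → Form Y (Group 2): y = (6.6/2.7)(4.31 − 8.2) + 16.4 = 6.9

6.9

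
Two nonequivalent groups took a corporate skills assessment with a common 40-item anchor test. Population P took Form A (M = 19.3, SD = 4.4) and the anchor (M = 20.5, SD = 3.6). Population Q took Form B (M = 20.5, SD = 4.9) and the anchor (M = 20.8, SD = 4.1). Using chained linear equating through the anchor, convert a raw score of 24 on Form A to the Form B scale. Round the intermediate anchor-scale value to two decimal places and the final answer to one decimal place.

Form A → anchor (Population P): v = (3.6/4.4)(24 − 19.3) + 20.5 = 24.35
anchor → Form B (Population Q): y = (4.9/4.1)(24.35 − 20.8) + 20.5 = 24.7

24.7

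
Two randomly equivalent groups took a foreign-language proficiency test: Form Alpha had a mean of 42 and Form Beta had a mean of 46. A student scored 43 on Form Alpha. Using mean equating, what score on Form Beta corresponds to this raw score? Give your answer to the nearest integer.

47

Mean equating: y = x + (M_Y − M_X) = 43 + (46 − 42) = 47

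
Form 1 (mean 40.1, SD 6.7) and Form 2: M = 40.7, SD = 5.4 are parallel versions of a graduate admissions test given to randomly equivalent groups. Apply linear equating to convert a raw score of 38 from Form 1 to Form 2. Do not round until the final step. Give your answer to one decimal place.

39.0

Linear equating: y = (SD_Y/SD_X)(x − M_X) + M_Y
y = (5.4/6.7)(38 − 40.1) + 40.7
y = 0.805970 × -2.1 + 40.7 = -1.6925 + 40.7 = 39.0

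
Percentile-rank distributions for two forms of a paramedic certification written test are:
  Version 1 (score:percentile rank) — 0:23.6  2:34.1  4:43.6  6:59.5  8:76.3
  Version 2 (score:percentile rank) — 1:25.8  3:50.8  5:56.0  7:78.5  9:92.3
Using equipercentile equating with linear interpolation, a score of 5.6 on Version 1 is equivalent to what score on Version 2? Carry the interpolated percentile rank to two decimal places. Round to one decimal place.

PR of 5.6 on Version 1: 43.6 + (5.6 − 4)/(6 − 4) × (59.5 − 43.6) = 56.32
On Version 2, PR 56.32 falls between score 5 (PR 56.0) and 7 (PR 78.5).
Interpolate: 5 + (56.32 − 56.0)/(78.5 − 56.0) × (7 − 5) = 5.0

5.0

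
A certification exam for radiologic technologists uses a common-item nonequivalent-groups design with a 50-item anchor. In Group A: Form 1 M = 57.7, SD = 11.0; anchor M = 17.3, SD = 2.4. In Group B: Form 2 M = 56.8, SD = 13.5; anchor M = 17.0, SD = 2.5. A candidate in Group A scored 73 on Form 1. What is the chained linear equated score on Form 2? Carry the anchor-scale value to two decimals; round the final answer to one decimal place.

Form 1 → anchor (Group A): v = (2.4/11.0)(73 − 57.7) + 17.3 = 20.64
anchor → Form 2 (Group B): y = (13.5/2.5)(20.64 − 17.0) + 56.8 = 76.5

76.5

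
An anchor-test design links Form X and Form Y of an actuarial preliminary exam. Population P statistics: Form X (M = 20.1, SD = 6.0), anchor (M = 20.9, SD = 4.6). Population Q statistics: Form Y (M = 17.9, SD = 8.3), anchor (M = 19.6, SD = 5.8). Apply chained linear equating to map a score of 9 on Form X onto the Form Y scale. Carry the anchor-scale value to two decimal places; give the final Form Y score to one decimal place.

7.6

Form X → anchor (Population P): v = (4.6/6.0)(9 − 20.1) + 20.9 = 12.39
anchor → Form Y (Population Q): y = (8.3/5.8)(12.39 − 19.6) + 17.9 = 7.6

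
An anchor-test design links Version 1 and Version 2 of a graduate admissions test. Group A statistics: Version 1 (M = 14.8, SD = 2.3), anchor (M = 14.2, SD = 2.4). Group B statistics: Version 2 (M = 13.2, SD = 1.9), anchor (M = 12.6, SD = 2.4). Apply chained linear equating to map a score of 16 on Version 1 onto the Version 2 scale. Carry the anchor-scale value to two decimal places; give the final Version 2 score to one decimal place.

Version 1 → anchor (Group A): v = (2.4/2.3)(16 − 14.8) + 14.2 = 15.45
anchor → Version 2 (Group B): y = (1.9/2.4)(15.45 − 12.6) + 13.2 = 15.5

15.5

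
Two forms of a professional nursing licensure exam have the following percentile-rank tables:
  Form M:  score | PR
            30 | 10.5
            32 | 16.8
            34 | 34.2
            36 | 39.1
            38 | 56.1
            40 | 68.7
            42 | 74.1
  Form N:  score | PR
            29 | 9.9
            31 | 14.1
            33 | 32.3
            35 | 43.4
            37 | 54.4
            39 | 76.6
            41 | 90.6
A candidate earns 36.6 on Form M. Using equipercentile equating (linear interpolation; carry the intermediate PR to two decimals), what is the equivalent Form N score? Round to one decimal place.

35.1

PR of 36.6 on Form M: 39.1 + (36.6 − 36)/(38 − 36) × (56.1 − 39.1) = 44.20
On Form N, PR 44.20 falls between score 35 (PR 43.4) and 37 (PR 54.4).
Interpolate: 35 + (44.20 − 43.4)/(54.4 − 43.4) × (37 − 35) = 35.1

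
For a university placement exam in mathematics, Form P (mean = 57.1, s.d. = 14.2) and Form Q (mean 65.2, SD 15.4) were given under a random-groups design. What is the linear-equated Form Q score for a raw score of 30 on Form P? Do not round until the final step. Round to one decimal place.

35.8

Linear equating: y = (SD_Y/SD_X)(x − M_X) + M_Y
y = (15.4/14.2)(30 − 57.1) + 65.2
y = 1.084507 × -27.1 + 65.2 = -29.3901 + 65.2 = 35.8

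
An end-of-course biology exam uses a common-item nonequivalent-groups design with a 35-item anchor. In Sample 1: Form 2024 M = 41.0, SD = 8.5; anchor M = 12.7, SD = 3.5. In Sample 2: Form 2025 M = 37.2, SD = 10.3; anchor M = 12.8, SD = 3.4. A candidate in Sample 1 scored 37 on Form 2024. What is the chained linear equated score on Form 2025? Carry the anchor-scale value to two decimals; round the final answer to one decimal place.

31.9

Form 2024 → anchor (Sample 1): v = (3.5/8.5)(37 − 41.0) + 12.7 = 11.05
anchor → Form 2025 (Sample 2): y = (10.3/3.4)(11.05 − 12.8) + 37.2 = 31.9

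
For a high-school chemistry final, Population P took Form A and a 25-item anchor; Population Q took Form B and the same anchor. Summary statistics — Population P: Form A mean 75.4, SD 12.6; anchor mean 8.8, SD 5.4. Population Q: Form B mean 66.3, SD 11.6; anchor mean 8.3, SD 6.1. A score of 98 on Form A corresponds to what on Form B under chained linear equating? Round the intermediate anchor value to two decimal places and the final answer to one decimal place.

Form A → anchor (Population P): v = (5.4/12.6)(98 − 75.4) + 8.8 = 18.49
anchor → Form B (Population Q): y = (11.6/6.1)(18.49 − 8.3) + 66.3 = 85.7

85.7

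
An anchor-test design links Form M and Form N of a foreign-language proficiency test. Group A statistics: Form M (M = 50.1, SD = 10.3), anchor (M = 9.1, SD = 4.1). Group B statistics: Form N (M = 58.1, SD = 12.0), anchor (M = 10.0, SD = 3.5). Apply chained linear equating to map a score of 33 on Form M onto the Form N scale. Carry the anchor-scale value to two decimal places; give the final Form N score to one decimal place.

Form M → anchor (Group A): v = (4.1/10.3)(33 − 50.1) + 9.1 = 2.29
anchor → Form N (Group B): y = (12.0/3.5)(2.29 − 10.0) + 58.1 = 31.7

31.7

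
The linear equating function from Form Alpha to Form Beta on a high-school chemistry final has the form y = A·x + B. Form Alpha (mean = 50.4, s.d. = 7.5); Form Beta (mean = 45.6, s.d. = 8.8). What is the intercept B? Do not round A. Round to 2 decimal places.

-13.54

A = SD_Y / SD_X = 8.8 / 7.5 = 1.173333
B = M_Y − A·M_X = 45.6 − 1.173333 × 50.4 = -13.54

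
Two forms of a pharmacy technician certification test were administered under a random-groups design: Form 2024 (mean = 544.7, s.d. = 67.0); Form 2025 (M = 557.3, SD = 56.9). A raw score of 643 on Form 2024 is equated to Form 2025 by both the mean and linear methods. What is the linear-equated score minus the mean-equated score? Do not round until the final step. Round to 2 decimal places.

-14.82

Mean-equated: 643 + (557.3 − 544.7) = 655.60
Linear-equated: (56.9/67.0)(643 − 544.7) + 557.3 = 640.782
Difference = 640.782 − 655.60 = -14.82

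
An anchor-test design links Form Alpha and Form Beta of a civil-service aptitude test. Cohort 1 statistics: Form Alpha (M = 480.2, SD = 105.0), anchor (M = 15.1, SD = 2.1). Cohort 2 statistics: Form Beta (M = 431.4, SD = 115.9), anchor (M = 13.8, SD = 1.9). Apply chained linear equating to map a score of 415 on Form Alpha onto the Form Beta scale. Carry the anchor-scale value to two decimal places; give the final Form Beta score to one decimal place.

431.4

Form Alpha → anchor (Cohort 1): v = (2.1/105.0)(415 − 480.2) + 15.1 = 13.80
anchor → Form Beta (Cohort 2): y = (115.9/1.9)(13.80 − 13.8) + 431.4 = 431.4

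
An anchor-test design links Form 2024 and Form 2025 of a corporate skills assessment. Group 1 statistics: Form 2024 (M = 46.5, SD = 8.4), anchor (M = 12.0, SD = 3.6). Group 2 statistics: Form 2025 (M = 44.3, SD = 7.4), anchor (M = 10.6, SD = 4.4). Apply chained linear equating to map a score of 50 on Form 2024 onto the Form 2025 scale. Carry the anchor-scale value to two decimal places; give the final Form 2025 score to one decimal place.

Form 2024 → anchor (Group 1): v = (3.6/8.4)(50 − 46.5) + 12.0 = 13.50
anchor → Form 2025 (Group 2): y = (7.4/4.4)(13.50 − 10.6) + 44.3 = 49.2

49.2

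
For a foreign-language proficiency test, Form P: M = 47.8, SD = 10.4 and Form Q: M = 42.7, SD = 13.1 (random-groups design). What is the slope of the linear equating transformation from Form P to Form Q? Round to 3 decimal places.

A = SD_Y / SD_X = 13.1 / 10.4 = 1.260

1.260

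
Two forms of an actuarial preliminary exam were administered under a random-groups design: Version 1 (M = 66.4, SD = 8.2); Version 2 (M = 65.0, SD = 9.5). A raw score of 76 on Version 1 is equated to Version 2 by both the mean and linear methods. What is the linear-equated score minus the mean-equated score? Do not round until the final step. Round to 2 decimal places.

Mean-equated: 76 + (65.0 − 66.4) = 74.60
Linear-equated: (9.5/8.2)(76 − 66.4) + 65.0 = 76.122
Difference = 76.122 − 74.60 = 1.52

1.52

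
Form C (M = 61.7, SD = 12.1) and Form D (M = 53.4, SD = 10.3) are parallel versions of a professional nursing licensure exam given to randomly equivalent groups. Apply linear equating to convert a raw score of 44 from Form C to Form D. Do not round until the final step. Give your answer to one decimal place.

38.3

Linear equating: y = (SD_Y/SD_X)(x − M_X) + M_Y
y = (10.3/12.1)(44 − 61.7) + 53.4
y = 0.851240 × -17.7 + 53.4 = -15.0669 + 53.4 = 38.3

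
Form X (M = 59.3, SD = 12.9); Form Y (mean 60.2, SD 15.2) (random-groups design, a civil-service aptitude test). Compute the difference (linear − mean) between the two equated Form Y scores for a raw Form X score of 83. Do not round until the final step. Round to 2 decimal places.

Mean-equated: 83 + (60.2 − 59.3) = 83.90
Linear-equated: (15.2/12.9)(83 − 59.3) + 60.2 = 88.126
Difference = 88.126 − 83.90 = 4.23

4.23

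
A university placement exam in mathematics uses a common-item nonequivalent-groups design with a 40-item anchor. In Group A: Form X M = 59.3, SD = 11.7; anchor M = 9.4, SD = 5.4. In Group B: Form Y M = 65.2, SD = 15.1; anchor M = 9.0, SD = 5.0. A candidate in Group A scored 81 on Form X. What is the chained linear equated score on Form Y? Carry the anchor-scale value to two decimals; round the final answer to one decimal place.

96.7

Form X → anchor (Group A): v = (5.4/11.7)(81 − 59.3) + 9.4 = 19.42
anchor → Form Y (Group B): y = (15.1/5.0)(19.42 − 9.0) + 65.2 = 96.7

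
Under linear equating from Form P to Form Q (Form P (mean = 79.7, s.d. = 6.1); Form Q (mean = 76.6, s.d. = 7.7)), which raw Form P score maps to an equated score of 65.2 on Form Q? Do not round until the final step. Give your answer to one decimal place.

Invert y = (SD_Y/SD_X)(x − M_X) + M_Y:
x = (SD_X/SD_Y)(y − M_Y) + M_X = (6.1/7.7)(65.2 − 76.6) + 79.7
x = 0.792208 × -11.400 + 79.7 = 70.7

70.7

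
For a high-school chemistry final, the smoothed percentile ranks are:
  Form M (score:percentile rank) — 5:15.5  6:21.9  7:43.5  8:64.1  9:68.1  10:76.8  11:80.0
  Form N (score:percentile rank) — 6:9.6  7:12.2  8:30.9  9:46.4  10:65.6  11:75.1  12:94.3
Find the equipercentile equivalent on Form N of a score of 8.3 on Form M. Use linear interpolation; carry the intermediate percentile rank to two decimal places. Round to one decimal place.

10.0

PR of 8.3 on Form M: 64.1 + (8.3 − 8)/(9 − 8) × (68.1 − 64.1) = 65.30
On Form N, PR 65.30 falls between score 9 (PR 46.4) and 10 (PR 65.6).
Interpolate: 9 + (65.30 − 46.4)/(65.6 − 46.4) × (10 − 9) = 10.0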